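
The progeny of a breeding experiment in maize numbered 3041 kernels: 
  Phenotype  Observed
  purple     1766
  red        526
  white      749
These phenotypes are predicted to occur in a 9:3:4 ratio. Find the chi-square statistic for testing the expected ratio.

5.388

Expected counts for N = 3041 under a 9:3:4 ratio (total parts = 16):
  purple: 3041 × 9/16 = 1710.5625
  red: 3041 × 3/16 = 570.1875
  white: 3041 × 4/16 = 760.25
χ² = Σ (O − E)² / E
  purple: (1766 − 1710.5625)² / 1710.5625 = 1.7967
  red: (526 − 570.1875)² / 570.1875 = 3.4244
  white: (749 − 760.25)² / 760.25 = 0.1665
χ² = 1.7967 + 3.4244 + 0.1665 = 5.3876 ≈ 5.388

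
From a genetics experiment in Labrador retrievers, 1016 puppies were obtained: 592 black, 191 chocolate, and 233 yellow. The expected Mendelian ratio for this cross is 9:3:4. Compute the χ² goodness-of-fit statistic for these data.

The 9:3:4 ratio has 16 parts, so with N = 1016 the expected counts are:
  black: 1016 × 9/16 = 571.5
  chocolate: 1016 × 3/16 = 190.5
  yellow: 1016 × 4/16 = 254
χ² = Σ (O − E)² / E
  black: (592 − 571.5)² / 571.5 = 0.7353
  chocolate: (191 − 190.5)² / 190.5 = 0.0013
  yellow: (233 − 254)² / 254 = 1.7362
χ² = 0.7353 + 0.0013 + 1.7362 = 2.4728 ≈ 2.473

2.473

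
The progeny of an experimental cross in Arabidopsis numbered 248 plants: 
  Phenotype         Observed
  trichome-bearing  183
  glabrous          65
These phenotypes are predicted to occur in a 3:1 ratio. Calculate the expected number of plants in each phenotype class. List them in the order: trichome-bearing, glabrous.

Expected counts for N = 248 under a 3:1 ratio (total parts = 4):
  trichome-bearing: 248 × 3/4 = 186
  glabrous: 248 × 1/4 = 62

186, 62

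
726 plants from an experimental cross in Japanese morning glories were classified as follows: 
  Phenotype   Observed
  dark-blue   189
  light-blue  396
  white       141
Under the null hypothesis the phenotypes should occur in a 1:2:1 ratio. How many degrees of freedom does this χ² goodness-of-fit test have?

A goodness-of-fit test with 3 phenotype classes has df = 3 − 1 = 2.

2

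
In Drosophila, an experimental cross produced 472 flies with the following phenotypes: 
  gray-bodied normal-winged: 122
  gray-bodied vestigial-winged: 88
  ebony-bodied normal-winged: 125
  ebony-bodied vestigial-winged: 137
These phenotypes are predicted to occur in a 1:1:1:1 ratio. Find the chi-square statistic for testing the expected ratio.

The 1:1:1:1 ratio has 4 parts, so with N = 472 the expected counts are:
  gray-bodied normal-winged: 472 × 1/4 = 118
  gray-bodied vestigial-winged: 472 × 1/4 = 118
  ebony-bodied normal-winged: 472 × 1/4 = 118
  ebony-bodied vestigial-winged: 472 × 1/4 = 118
χ² = Σ (O − E)² / E
  gray-bodied normal-winged: (122 − 118)² / 118 = 0.1356
  gray-bodied vestigial-winged: (88 − 118)² / 118 = 7.6271
  ebony-bodied normal-winged: (125 − 118)² / 118 = 0.4153
  ebony-bodied vestigial-winged: (137 − 118)² / 118 = 3.0593
χ² = 0.1356 + 7.6271 + 0.4153 + 3.0593 = 11.2373 ≈ 11.237

11.237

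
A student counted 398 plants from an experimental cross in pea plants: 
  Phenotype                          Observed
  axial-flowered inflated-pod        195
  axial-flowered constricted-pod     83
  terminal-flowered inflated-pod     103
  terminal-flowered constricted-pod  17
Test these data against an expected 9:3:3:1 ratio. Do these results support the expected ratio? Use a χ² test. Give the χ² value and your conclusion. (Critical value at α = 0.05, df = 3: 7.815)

17.946; not consistent

Expected counts for N = 398 under a 9:3:3:1 ratio (total parts = 16):
  axial-flowered inflated-pod: 398 × 9/16 = 223.875
  axial-flowered constricted-pod: 398 × 3/16 = 74.625
  terminal-flowered inflated-pod: 398 × 3/16 = 74.625
  terminal-flowered constricted-pod: 398 × 1/16 = 24.875
χ² = Σ (O − E)² / E
  axial-flowered inflated-pod: (195 − 223.875)² / 223.875 = 3.7242
  axial-flowered constricted-pod: (83 − 74.625)² / 74.625 = 0.9399
  terminal-flowered inflated-pod: (103 − 74.625)² / 74.625 = 10.7892
  terminal-flowered constricted-pod: (17 − 24.875)² / 24.875 = 2.4931
χ² = 3.7242 + 0.9399 + 10.7892 + 2.4931 = 17.9464 ≈ 17.946
Degrees of freedom = 4 − 1 = 3; critical value at α = 0.05 is 7.815.
Since 17.946 > 7.815, we reject the null hypothesis — the data do not fit the 9:3:3:1 ratio.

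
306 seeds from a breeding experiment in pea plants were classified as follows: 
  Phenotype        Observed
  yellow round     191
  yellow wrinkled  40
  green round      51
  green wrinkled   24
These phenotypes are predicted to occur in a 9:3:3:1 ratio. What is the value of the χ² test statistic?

9.282

Expected counts for N = 306 under a 9:3:3:1 ratio (total parts = 16):
  yellow round: 306 × 9/16 = 172.125
  yellow wrinkled: 306 × 3/16 = 57.375
  green round: 306 × 3/16 = 57.375
  green wrinkled: 306 × 1/16 = 19.125
χ² = Σ (O − E)² / E
  yellow round: (191 − 172.125)² / 172.125 = 2.0698
  yellow wrinkled: (40 − 57.375)² / 57.375 = 5.2617
  green round: (51 − 57.375)² / 57.375 = 0.7083
  green wrinkled: (24 − 19.125)² / 19.125 = 1.2426
χ² = 2.0698 + 5.2617 + 0.7083 + 1.2426 = 9.2824 ≈ 9.282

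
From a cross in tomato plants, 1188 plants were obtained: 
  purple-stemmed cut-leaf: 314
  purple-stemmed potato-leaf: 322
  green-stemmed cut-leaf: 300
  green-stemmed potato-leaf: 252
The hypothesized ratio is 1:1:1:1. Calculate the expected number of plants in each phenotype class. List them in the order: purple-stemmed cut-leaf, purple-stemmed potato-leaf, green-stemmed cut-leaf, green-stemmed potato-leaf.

Total ratio parts = 4. Expected numbers out of 1188:
  purple-stemmed cut-leaf: 1188 × 1/4 = 297
  purple-stemmed potato-leaf: 1188 × 1/4 = 297
  green-stemmed cut-leaf: 1188 × 1/4 = 297
  green-stemmed potato-leaf: 1188 × 1/4 = 297

297, 297, 297, 297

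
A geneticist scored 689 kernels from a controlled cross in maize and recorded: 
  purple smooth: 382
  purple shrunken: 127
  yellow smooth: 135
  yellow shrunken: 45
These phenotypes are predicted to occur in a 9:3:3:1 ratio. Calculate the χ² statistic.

Expected counts for N = 689 under a 9:3:3:1 ratio (total parts = 16):
  purple smooth: 689 × 9/16 = 387.5625
  purple shrunken: 689 × 3/16 = 129.1875
  yellow smooth: 689 × 3/16 = 129.1875
  yellow shrunken: 689 × 1/16 = 43.0625
χ² = Σ (O − E)² / E
  purple smooth: (382 − 387.5625)² / 387.5625 = 0.0798
  purple shrunken: (127 − 129.1875)² / 129.1875 = 0.0370
  yellow smooth: (135 − 129.1875)² / 129.1875 = 0.2615
  yellow shrunken: (45 − 43.0625)² / 43.0625 = 0.0872
χ² = 0.0798 + 0.0370 + 0.2615 + 0.0872 = 0.4655 ≈ 0.466

0.466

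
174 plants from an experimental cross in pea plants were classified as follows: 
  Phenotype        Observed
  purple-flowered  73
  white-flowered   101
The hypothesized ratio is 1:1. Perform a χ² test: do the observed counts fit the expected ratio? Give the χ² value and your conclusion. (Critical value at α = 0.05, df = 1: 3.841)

4.506; not consistent

Expected counts for N = 174 under a 1:1 ratio (total parts = 2):
  purple-flowered: 174 × 1/2 = 87
  white-flowered: 174 × 1/2 = 87
χ² = Σ (O − E)² / E
  purple-flowered: (73 − 87)² / 87 = 2.2529
  white-flowered: (101 − 87)² / 87 = 2.2529
χ² = 2.2529 + 2.2529 = 4.5058 ≈ 4.506
Degrees of freedom = 2 − 1 = 1; critical value at α = 0.05 is 3.841.
Since 4.506 > 3.841, we reject the null hypothesis — the data do not fit the 1:1 ratio.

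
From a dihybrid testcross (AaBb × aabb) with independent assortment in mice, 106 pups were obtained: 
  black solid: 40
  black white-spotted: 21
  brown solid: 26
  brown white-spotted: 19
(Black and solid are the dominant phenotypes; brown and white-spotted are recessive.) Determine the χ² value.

A dihybrid testcross with independent assortment gives a 1:1:1:1 ratio.
Total ratio parts = 4. Expected numbers out of 106:
  black solid: 106 × 1/4 = 26.5
  black white-spotted: 106 × 1/4 = 26.5
  brown solid: 106 × 1/4 = 26.5
  brown white-spotted: 106 × 1/4 = 26.5
χ² = Σ (O − E)² / E
  black solid: (40 − 26.5)² / 26.5 = 6.8774
  black white-spotted: (21 − 26.5)² / 26.5 = 1.1415
  brown solid: (26 − 26.5)² / 26.5 = 0.0094
  brown white-spotted: (19 − 26.5)² / 26.5 = 2.1226
χ² = 6.8774 + 1.1415 + 0.0094 + 2.1226 = 10.1509 ≈ 10.151

10.151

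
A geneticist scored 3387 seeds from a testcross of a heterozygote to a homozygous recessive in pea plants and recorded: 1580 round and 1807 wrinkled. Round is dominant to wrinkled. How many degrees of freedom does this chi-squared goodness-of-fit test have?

1

A testcross of a heterozygote (Aa × aa) gives a 1:1 phenotypic ratio.
A goodness-of-fit test with 2 phenotype classes has df = 2 − 1 = 1.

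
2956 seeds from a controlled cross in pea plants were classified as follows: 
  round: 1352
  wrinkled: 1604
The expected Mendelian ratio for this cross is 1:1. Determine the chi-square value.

21.483

The 1:1 ratio has 2 parts, so with N = 2956 the expected counts are:
  round: 2956 × 1/2 = 1478
  wrinkled: 2956 × 1/2 = 1478
χ² = Σ (O − E)² / E
  round: (1352 − 1478)² / 1478 = 10.7415
  wrinkled: (1604 − 1478)² / 1478 = 10.7415
χ² = 10.7415 + 10.7415 = 21.483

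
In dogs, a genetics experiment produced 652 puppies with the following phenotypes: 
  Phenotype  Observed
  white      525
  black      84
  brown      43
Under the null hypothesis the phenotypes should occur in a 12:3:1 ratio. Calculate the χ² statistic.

Expected counts for N = 652 under a 12:3:1 ratio (total parts = 16):
  white: 652 × 12/16 = 489
  black: 652 × 3/16 = 122.25
  brown: 652 × 1/16 = 40.75
χ² = Σ (O − E)² / E
  white: (525 − 489)² / 489 = 2.6503
  black: (84 − 122.25)² / 122.25 = 11.9678
  brown: (43 − 40.75)² / 40.75 = 0.1242
χ² = 2.6503 + 11.9678 + 0.1242 = 14.7423 ≈ 14.742

14.742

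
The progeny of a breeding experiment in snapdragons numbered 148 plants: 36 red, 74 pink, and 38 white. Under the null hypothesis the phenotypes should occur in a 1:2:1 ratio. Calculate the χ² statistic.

Total ratio parts = 4. Expected numbers out of 148:
  red: 148 × 1/4 = 37
  pink: 148 × 2/4 = 74
  white: 148 × 1/4 = 37
χ² = Σ (O − E)² / E
  red: (36 − 37)² / 37 = 0.0270
  pink: (74 − 74)² / 74 = 0.0000
  white: (38 − 37)² / 37 = 0.0270
χ² = 0.0270 + 0.0000 + 0.0270 = 0.054

0.054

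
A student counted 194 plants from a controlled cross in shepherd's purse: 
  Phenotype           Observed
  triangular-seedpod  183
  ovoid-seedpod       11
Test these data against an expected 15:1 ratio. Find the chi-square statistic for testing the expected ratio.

0.111

Total ratio parts = 16. Expected numbers out of 194:
  triangular-seedpod: 194 × 15/16 = 181.875
  ovoid-seedpod: 194 × 1/16 = 12.125
χ² = Σ (O − E)² / E
  triangular-seedpod: (183 − 181.875)² / 181.875 = 0.0070
  ovoid-seedpod: (11 − 12.125)² / 12.125 = 0.1044
χ² = 0.0070 + 0.1044 = 0.1114 ≈ 0.111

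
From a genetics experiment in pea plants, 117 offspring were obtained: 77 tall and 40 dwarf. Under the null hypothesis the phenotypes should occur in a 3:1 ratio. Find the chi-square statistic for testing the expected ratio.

The 3:1 ratio has 4 parts, so with N = 117 the expected counts are:
  tall: 117 × 3/4 = 87.75
  dwarf: 117 × 1/4 = 29.25
χ² = Σ (O − E)² / E
  tall: (77 − 87.75)² / 87.75 = 1.3170
  dwarf: (40 − 29.25)² / 29.25 = 3.9509
χ² = 1.3170 + 3.9509 = 5.2679 ≈ 5.268

5.268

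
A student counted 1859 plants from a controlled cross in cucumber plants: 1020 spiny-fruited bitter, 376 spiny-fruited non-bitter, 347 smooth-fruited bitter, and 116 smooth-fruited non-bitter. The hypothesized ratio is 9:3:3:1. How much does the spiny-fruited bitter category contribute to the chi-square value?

The 9:3:3:1 ratio has 16 parts, so with N = 1859 the expected counts are:
  spiny-fruited bitter: 1859 × 9/16 = 1045.6875
  spiny-fruited non-bitter: 1859 × 3/16 = 348.5625
  smooth-fruited bitter: 1859 × 3/16 = 348.5625
  smooth-fruited non-bitter: 1859 × 1/16 = 116.1875
Contribution of spiny-fruited bitter: (1020 − 1045.6875)² / 1045.6875 = 0.6310

0.631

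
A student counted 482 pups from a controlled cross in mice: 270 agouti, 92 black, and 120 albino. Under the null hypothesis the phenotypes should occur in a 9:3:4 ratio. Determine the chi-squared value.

Total ratio parts = 16. Expected numbers out of 482:
  agouti: 482 × 9/16 = 271.125
  black: 482 × 3/16 = 90.375
  albino: 482 × 4/16 = 120.5
χ² = Σ (O − E)² / E
  agouti: (270 − 271.125)² / 271.125 = 0.0047
  black: (92 − 90.375)² / 90.375 = 0.0292
  albino: (120 − 120.5)² / 120.5 = 0.0021
χ² = 0.0047 + 0.0292 + 0.0021 = 0.036

0.036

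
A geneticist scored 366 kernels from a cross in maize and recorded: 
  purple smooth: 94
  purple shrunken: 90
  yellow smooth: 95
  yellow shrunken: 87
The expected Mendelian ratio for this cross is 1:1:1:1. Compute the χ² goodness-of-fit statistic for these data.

Under the 1:1:1:1 hypothesis (Σ ratio = 4, N = 366):
  purple smooth: 366 × 1/4 = 91.5
  purple shrunken: 366 × 1/4 = 91.5
  yellow smooth: 366 × 1/4 = 91.5
  yellow shrunken: 366 × 1/4 = 91.5
χ² = Σ (O − E)² / E
  purple smooth: (94 − 91.5)² / 91.5 = 0.0683
  purple shrunken: (90 − 91.5)² / 91.5 = 0.0246
  yellow smooth: (95 − 91.5)² / 91.5 = 0.1339
  yellow shrunken: (87 − 91.5)² / 91.5 = 0.2213
χ² = 0.0683 + 0.0246 + 0.1339 + 0.2213 = 0.4481 ≈ 0.448

0.448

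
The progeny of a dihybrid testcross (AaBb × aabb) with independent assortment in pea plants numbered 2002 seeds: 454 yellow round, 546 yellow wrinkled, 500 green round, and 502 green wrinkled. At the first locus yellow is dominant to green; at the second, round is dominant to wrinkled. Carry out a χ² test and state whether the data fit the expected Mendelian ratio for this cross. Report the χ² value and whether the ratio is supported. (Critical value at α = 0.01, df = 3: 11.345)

A dihybrid testcross with independent assortment gives a 1:1:1:1 ratio.
Expected counts for N = 2002 under a 1:1:1:1 ratio (total parts = 4):
  yellow round: 2002 × 1/4 = 500.5
  yellow wrinkled: 2002 × 1/4 = 500.5
  green round: 2002 × 1/4 = 500.5
  green wrinkled: 2002 × 1/4 = 500.5
χ² = Σ (O − E)² / E
  yellow round: (454 − 500.5)² / 500.5 = 4.3202
  yellow wrinkled: (546 − 500.5)² / 500.5 = 4.1364
  green round: (500 − 500.5)² / 500.5 = 0.0005
  green wrinkled: (502 − 500.5)² / 500.5 = 0.0045
χ² = 4.3202 + 4.1364 + 0.0005 + 0.0045 = 8.4616 ≈ 8.462
Degrees of freedom = 4 − 1 = 3; critical value at α = 0.01 is 11.345.
Since 8.462 < 11.345, we fail to reject the null hypothesis — the data are consistent with the 1:1:1:1 ratio.

8.462; consistent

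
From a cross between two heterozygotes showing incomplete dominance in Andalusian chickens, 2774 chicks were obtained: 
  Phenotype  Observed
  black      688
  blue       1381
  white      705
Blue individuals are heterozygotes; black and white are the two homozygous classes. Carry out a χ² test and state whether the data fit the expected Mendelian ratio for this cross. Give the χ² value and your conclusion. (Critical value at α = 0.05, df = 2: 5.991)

0.260; consistent

With incomplete dominance, a heterozygote × heterozygote cross gives a 1:2:1 phenotypic ratio.
Under the 1:2:1 hypothesis (Σ ratio = 4, N = 2774):
  black: 2774 × 1/4 = 693.5
  blue: 2774 × 2/4 = 1387
  white: 2774 × 1/4 = 693.5
χ² = Σ (O − E)² / E
  black: (688 − 693.5)² / 693.5 = 0.0436
  blue: (1381 − 1387)² / 1387 = 0.0260
  white: (705 − 693.5)² / 693.5 = 0.1907
χ² = 0.0436 + 0.0260 + 0.1907 = 0.2603 ≈ 0.260
Degrees of freedom = 3 − 1 = 2; critical value at α = 0.05 is 5.991.
Since 0.260 < 5.991, we fail to reject the null hypothesis — the data are consistent with the 1:2:1 ratio.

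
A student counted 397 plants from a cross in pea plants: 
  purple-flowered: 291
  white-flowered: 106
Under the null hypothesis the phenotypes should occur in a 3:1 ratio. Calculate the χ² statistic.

0.612

The 3:1 ratio has 4 parts, so with N = 397 the expected counts are:
  purple-flowered: 397 × 3/4 = 297.75
  white-flowered: 397 × 1/4 = 99.25
χ² = Σ (O − E)² / E
  purple-flowered: (291 − 297.75)² / 297.75 = 0.1530
  white-flowered: (106 − 99.25)² / 99.25 = 0.4591
χ² = 0.1530 + 0.4591 = 0.6121 ≈ 0.612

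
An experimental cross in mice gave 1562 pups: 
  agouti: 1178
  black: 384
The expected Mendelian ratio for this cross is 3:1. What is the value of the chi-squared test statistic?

Expected counts for N = 1562 under a 3:1 ratio (total parts = 4):
  agouti: 1562 × 3/4 = 1171.5
  black: 1562 × 1/4 = 390.5
χ² = Σ (O − E)² / E
  agouti: (1178 − 1171.5)² / 1171.5 = 0.0361
  black: (384 − 390.5)² / 390.5 = 0.1082
χ² = 0.0361 + 0.1082 = 0.1443 ≈ 0.144

0.144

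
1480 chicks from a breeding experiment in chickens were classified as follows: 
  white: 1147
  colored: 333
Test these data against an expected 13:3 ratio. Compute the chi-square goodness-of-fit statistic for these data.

13.662

Expected counts for N = 1480 under a 13:3 ratio (total parts = 16):
  white: 1480 × 13/16 = 1202.5
  colored: 1480 × 3/16 = 277.5
χ² = Σ (O − E)² / E
  white: (1147 − 1202.5)² / 1202.5 = 2.5615
  colored: (333 − 277.5)² / 277.5 = 11.1000
χ² = 2.5615 + 11.1000 = 13.6615 ≈ 13.662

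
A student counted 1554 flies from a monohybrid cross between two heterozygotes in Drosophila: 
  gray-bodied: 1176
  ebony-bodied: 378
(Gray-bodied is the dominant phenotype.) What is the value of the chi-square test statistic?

For a monohybrid cross between heterozygotes with complete dominance, the expected phenotypic ratio is 3:1.
Total ratio parts = 4. Expected numbers out of 1554:
  gray-bodied: 1554 × 3/4 = 1165.5
  ebony-bodied: 1554 × 1/4 = 388.5
χ² = Σ (O − E)² / E
  gray-bodied: (1176 − 1165.5)² / 1165.5 = 0.0946
  ebony-bodied: (378 − 388.5)² / 388.5 = 0.2838
χ² = 0.0946 + 0.2838 = 0.3784 ≈ 0.378

0.378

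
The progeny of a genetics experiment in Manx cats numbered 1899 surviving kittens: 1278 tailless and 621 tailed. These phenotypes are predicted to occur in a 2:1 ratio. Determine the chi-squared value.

0.341

Total ratio parts = 3. Expected numbers out of 1899:
  tailless: 1899 × 2/3 = 1266
  tailed: 1899 × 1/3 = 633
χ² = Σ (O − E)² / E
  tailless: (1278 − 1266)² / 1266 = 0.1137
  tailed: (621 − 633)² / 633 = 0.2275
χ² = 0.1137 + 0.2275 = 0.3412 ≈ 0.341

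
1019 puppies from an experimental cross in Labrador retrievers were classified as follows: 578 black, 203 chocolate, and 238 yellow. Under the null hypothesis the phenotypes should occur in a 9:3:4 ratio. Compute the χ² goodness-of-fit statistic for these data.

1.888

Under the 9:3:4 hypothesis (Σ ratio = 16, N = 1019):
  black: 1019 × 9/16 = 573.1875
  chocolate: 1019 × 3/16 = 191.0625
  yellow: 1019 × 4/16 = 254.75
χ² = Σ (O − E)² / E
  black: (578 − 573.1875)² / 573.1875 = 0.0404
  chocolate: (203 − 191.0625)² / 191.0625 = 0.7458
  yellow: (238 − 254.75)² / 254.75 = 1.1013
χ² = 0.0404 + 0.7458 + 1.1013 = 1.8875 ≈ 1.888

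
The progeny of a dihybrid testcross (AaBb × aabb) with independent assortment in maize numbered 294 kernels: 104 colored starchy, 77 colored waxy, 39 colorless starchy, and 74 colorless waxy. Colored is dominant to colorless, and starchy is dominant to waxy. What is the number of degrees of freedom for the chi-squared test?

3

A dihybrid testcross with independent assortment gives a 1:1:1:1 ratio.
A goodness-of-fit test with 4 phenotype classes has df = 4 − 1 = 3.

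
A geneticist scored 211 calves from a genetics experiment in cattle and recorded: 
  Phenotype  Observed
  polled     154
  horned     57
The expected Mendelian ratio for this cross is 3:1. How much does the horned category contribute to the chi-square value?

0.342

Under the 3:1 hypothesis (Σ ratio = 4, N = 211):
  polled: 211 × 3/4 = 158.25
  horned: 211 × 1/4 = 52.75
Contribution of horned: (57 − 52.75)² / 52.75 = 0.3424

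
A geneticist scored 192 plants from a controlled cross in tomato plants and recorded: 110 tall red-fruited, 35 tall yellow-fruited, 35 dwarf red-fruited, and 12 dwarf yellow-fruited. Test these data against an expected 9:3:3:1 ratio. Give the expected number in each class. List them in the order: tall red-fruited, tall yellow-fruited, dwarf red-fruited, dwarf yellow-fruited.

108, 36, 36, 12

Under the 9:3:3:1 hypothesis (Σ ratio = 16, N = 192):
  tall red-fruited: 192 × 9/16 = 108
  tall yellow-fruited: 192 × 3/16 = 36
  dwarf red-fruited: 192 × 3/16 = 36
  dwarf yellow-fruited: 192 × 1/16 = 12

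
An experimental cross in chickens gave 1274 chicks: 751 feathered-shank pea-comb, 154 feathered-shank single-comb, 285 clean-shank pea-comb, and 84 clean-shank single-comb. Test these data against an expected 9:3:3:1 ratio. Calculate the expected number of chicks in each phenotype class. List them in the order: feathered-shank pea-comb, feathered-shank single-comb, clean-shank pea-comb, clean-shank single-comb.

716.625, 238.875, 238.875, 79.625

The 9:3:3:1 ratio has 16 parts, so with N = 1274 the expected counts are:
  feathered-shank pea-comb: 1274 × 9/16 = 716.625
  feathered-shank single-comb: 1274 × 3/16 = 238.875
  clean-shank pea-comb: 1274 × 3/16 = 238.875
  clean-shank single-comb: 1274 × 1/16 = 79.625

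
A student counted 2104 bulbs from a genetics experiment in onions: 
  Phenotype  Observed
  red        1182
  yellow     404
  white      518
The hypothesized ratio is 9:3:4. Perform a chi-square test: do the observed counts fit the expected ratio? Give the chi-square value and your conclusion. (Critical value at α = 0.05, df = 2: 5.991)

Expected counts for N = 2104 under a 9:3:4 ratio (total parts = 16):
  red: 2104 × 9/16 = 1183.5
  yellow: 2104 × 3/16 = 394.5
  white: 2104 × 4/16 = 526
χ² = Σ (O − E)² / E
  red: (1182 − 1183.5)² / 1183.5 = 0.0019
  yellow: (404 − 394.5)² / 394.5 = 0.2288
  white: (518 − 526)² / 526 = 0.1217
χ² = 0.0019 + 0.2288 + 0.1217 = 0.3524 ≈ 0.352
Degrees of freedom = 3 − 1 = 2; critical value at α = 0.05 is 5.991.
Since 0.352 < 5.991, we fail to reject the null hypothesis — the data are consistent with the 9:3:4 ratio.

0.352; consistent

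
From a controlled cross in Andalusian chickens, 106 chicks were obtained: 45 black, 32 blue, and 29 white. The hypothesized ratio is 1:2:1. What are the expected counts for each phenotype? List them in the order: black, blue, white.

Total ratio parts = 4. Expected numbers out of 106:
  black: 106 × 1/4 = 26.5
  blue: 106 × 2/4 = 53
  white: 106 × 1/4 = 26.5

26.5, 53, 26.5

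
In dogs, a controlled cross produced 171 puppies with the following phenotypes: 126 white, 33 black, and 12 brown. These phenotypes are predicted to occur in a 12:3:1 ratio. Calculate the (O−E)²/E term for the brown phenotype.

0.161

The 12:3:1 ratio has 16 parts, so with N = 171 the expected counts are:
  white: 171 × 12/16 = 128.25
  black: 171 × 3/16 = 32.0625
  brown: 171 × 1/16 = 10.6875
Contribution of brown: (12 − 10.6875)² / 10.6875 = 0.1612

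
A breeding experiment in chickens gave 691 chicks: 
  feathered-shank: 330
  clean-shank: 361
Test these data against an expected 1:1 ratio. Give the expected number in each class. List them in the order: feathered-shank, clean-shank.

Total ratio parts = 2. Expected numbers out of 691:
  feathered-shank: 691 × 1/2 = 345.5
  clean-shank: 691 × 1/2 = 345.5

345.5, 345.5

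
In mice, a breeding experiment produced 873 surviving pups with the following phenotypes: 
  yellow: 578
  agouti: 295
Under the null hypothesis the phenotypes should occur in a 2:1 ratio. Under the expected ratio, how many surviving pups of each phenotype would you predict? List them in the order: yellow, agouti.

Under the 2:1 hypothesis (Σ ratio = 3, N = 873):
  yellow: 873 × 2/3 = 582
  agouti: 873 × 1/3 = 291

582, 291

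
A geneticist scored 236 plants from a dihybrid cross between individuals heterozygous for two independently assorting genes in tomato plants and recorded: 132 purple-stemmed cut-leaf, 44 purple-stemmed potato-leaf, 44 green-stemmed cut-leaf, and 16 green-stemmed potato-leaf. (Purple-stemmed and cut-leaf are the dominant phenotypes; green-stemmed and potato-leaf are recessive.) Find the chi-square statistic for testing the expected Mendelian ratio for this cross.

0.113

A dihybrid F₂ with independent assortment and complete dominance at both loci gives a 9:3:3:1 phenotypic ratio.
Under the 9:3:3:1 hypothesis (Σ ratio = 16, N = 236):
  purple-stemmed cut-leaf: 236 × 9/16 = 132.75
  purple-stemmed potato-leaf: 236 × 3/16 = 44.25
  green-stemmed cut-leaf: 236 × 3/16 = 44.25
  green-stemmed potato-leaf: 236 × 1/16 = 14.75
χ² = Σ (O − E)² / E
  purple-stemmed cut-leaf: (132 − 132.75)² / 132.75 = 0.0042
  purple-stemmed potato-leaf: (44 − 44.25)² / 44.25 = 0.0014
  green-stemmed cut-leaf: (44 − 44.25)² / 44.25 = 0.0014
  green-stemmed potato-leaf: (16 − 14.75)² / 14.75 = 0.1059
χ² = 0.0042 + 0.0014 + 0.0014 + 0.1059 = 0.1129 ≈ 0.113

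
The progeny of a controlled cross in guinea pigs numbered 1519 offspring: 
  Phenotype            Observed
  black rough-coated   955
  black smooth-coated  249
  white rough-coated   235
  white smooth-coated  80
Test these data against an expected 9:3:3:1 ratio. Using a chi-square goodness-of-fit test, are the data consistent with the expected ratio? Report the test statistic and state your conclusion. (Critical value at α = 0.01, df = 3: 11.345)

The 9:3:3:1 ratio has 16 parts, so with N = 1519 the expected counts are:
  black rough-coated: 1519 × 9/16 = 854.4375
  black smooth-coated: 1519 × 3/16 = 284.8125
  white rough-coated: 1519 × 3/16 = 284.8125
  white smooth-coated: 1519 × 1/16 = 94.9375
χ² = Σ (O − E)² / E
  black rough-coated: (955 − 854.4375)² / 854.4375 = 11.8356
  black smooth-coated: (249 − 284.8125)² / 284.8125 = 4.5031
  white rough-coated: (235 − 284.8125)² / 284.8125 = 8.7120
  white smooth-coated: (80 − 94.9375)² / 94.9375 = 2.3503
χ² = 11.8356 + 4.5031 + 8.7120 + 2.3503 = 27.401
Degrees of freedom = 4 − 1 = 3; critical value at α = 0.01 is 11.345.
Since 27.401 > 11.345, we reject the null hypothesis — the data do not fit the 9:3:3:1 ratio.

27.401; not consistent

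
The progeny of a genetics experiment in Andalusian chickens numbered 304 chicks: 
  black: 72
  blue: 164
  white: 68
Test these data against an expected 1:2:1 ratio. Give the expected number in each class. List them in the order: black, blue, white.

76, 152, 76

Expected counts for N = 304 under a 1:2:1 ratio (total parts = 4):
  black: 304 × 1/4 = 76
  blue: 304 × 2/4 = 152
  white: 304 × 1/4 = 76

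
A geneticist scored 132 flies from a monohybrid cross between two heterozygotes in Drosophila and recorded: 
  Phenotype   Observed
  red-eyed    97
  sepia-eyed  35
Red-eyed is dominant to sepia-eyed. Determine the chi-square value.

0.162

For a monohybrid cross between heterozygotes with complete dominance, the expected phenotypic ratio is 3:1.
Expected counts for N = 132 under a 3:1 ratio (total parts = 4):
  red-eyed: 132 × 3/4 = 99
  sepia-eyed: 132 × 1/4 = 33
χ² = Σ (O − E)² / E
  red-eyed: (97 − 99)² / 99 = 0.0404
  sepia-eyed: (35 − 33)² / 33 = 0.1212
χ² = 0.0404 + 0.1212 = 0.1616 ≈ 0.162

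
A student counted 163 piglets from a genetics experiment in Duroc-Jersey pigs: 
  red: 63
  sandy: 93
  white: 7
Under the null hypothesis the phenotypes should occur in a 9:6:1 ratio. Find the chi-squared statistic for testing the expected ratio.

Total ratio parts = 16. Expected numbers out of 163:
  red: 163 × 9/16 = 91.6875
  sandy: 163 × 6/16 = 61.125
  white: 163 × 1/16 = 10.1875
χ² = Σ (O − E)² / E
  red: (63 − 91.6875)² / 91.6875 = 8.9758
  sandy: (93 − 61.125)² / 61.125 = 16.6219
  white: (7 − 10.1875)² / 10.1875 = 0.9973
χ² = 8.9758 + 16.6219 + 0.9973 = 26.595

26.595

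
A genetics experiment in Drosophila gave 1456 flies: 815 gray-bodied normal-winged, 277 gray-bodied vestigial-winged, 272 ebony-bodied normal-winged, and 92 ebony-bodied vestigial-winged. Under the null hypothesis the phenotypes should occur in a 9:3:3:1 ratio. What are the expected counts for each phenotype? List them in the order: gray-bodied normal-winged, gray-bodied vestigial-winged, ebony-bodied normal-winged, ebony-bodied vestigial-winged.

Total ratio parts = 16. Expected numbers out of 1456:
  gray-bodied normal-winged: 1456 × 9/16 = 819
  gray-bodied vestigial-winged: 1456 × 3/16 = 273
  ebony-bodied normal-winged: 1456 × 3/16 = 273
  ebony-bodied vestigial-winged: 1456 × 1/16 = 91

819, 273, 273, 91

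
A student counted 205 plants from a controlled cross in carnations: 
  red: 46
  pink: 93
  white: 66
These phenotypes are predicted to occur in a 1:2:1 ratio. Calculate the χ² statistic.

5.663

Total ratio parts = 4. Expected numbers out of 205:
  red: 205 × 1/4 = 51.25
  pink: 205 × 2/4 = 102.5
  white: 205 × 1/4 = 51.25
χ² = Σ (O − E)² / E
  red: (46 − 51.25)² / 51.25 = 0.5378
  pink: (93 − 102.5)² / 102.5 = 0.8805
  white: (66 − 51.25)² / 51.25 = 4.2451
χ² = 0.5378 + 0.8805 + 4.2451 = 5.6634 ≈ 5.663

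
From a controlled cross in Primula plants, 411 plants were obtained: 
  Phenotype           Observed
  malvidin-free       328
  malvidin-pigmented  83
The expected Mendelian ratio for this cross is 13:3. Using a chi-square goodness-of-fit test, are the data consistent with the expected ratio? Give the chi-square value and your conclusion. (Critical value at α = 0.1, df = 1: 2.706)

0.563; consistent

Expected counts for N = 411 under a 13:3 ratio (total parts = 16):
  malvidin-free: 411 × 13/16 = 333.9375
  malvidin-pigmented: 411 × 3/16 = 77.0625
χ² = Σ (O − E)² / E
  malvidin-free: (328 − 333.9375)² / 333.9375 = 0.1056
  malvidin-pigmented: (83 − 77.0625)² / 77.0625 = 0.4575
χ² = 0.1056 + 0.4575 = 0.5631 ≈ 0.563
Degrees of freedom = 2 − 1 = 1; critical value at α = 0.1 is 2.706.
Since 0.563 < 2.706, we fail to reject the null hypothesis — the data are consistent with the 13:3 ratio.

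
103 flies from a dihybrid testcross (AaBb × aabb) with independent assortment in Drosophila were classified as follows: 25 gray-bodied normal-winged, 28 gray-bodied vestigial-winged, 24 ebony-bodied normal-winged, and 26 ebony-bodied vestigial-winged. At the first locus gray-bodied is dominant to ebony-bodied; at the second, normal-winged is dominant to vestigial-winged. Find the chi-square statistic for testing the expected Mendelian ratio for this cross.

A dihybrid testcross with independent assortment gives a 1:1:1:1 ratio.
Under the 1:1:1:1 hypothesis (Σ ratio = 4, N = 103):
  gray-bodied normal-winged: 103 × 1/4 = 25.75
  gray-bodied vestigial-winged: 103 × 1/4 = 25.75
  ebony-bodied normal-winged: 103 × 1/4 = 25.75
  ebony-bodied vestigial-winged: 103 × 1/4 = 25.75
χ² = Σ (O − E)² / E
  gray-bodied normal-winged: (25 − 25.75)² / 25.75 = 0.0218
  gray-bodied vestigial-winged: (28 − 25.75)² / 25.75 = 0.1966
  ebony-bodied normal-winged: (24 − 25.75)² / 25.75 = 0.1189
  ebony-bodied vestigial-winged: (26 − 25.75)² / 25.75 = 0.0024
χ² = 0.0218 + 0.1966 + 0.1189 + 0.0024 = 0.3397 ≈ 0.340

0.340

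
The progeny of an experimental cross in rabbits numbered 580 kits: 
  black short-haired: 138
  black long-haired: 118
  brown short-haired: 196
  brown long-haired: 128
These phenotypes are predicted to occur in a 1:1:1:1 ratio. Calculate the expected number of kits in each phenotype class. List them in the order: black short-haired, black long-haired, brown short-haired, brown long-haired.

145, 145, 145, 145

Total ratio parts = 4. Expected numbers out of 580:
  black short-haired: 580 × 1/4 = 145
  black long-haired: 580 × 1/4 = 145
  brown short-haired: 580 × 1/4 = 145
  brown long-haired: 580 × 1/4 = 145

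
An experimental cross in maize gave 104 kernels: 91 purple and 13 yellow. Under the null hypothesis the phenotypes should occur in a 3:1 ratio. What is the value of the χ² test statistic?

8.667

Total ratio parts = 4. Expected numbers out of 104:
  purple: 104 × 3/4 = 78
  yellow: 104 × 1/4 = 26
χ² = Σ (O − E)² / E
  purple: (91 − 78)² / 78 = 2.1667
  yellow: (13 − 26)² / 26 = 6.5000
χ² = 2.1667 + 6.5000 = 8.6667 ≈ 8.667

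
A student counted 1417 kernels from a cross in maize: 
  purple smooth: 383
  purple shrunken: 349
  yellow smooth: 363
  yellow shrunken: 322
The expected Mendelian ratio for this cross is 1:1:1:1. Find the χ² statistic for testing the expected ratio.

Under the 1:1:1:1 hypothesis (Σ ratio = 4, N = 1417):
  purple smooth: 1417 × 1/4 = 354.25
  purple shrunken: 1417 × 1/4 = 354.25
  yellow smooth: 1417 × 1/4 = 354.25
  yellow shrunken: 1417 × 1/4 = 354.25
χ² = Σ (O − E)² / E
  purple smooth: (383 − 354.25)² / 354.25 = 2.3333
  purple shrunken: (349 − 354.25)² / 354.25 = 0.0778
  yellow smooth: (363 − 354.25)² / 354.25 = 0.2161
  yellow shrunken: (322 − 354.25)² / 354.25 = 2.9360
χ² = 2.3333 + 0.0778 + 0.2161 + 2.9360 = 5.5632 ≈ 5.563

5.563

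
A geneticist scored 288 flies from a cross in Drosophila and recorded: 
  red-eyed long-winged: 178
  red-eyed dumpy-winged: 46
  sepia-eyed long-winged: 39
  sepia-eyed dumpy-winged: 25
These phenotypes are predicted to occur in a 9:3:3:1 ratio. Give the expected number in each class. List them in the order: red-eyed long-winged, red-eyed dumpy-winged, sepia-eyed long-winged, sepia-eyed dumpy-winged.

162, 54, 54, 18

Total ratio parts = 16. Expected numbers out of 288:
  red-eyed long-winged: 288 × 9/16 = 162
  red-eyed dumpy-winged: 288 × 3/16 = 54
  sepia-eyed long-winged: 288 × 3/16 = 54
  sepia-eyed dumpy-winged: 288 × 1/16 = 18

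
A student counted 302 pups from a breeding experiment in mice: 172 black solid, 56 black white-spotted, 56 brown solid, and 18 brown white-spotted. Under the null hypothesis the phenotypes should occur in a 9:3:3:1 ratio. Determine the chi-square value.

0.081

Under the 9:3:3:1 hypothesis (Σ ratio = 16, N = 302):
  black solid: 302 × 9/16 = 169.875
  black white-spotted: 302 × 3/16 = 56.625
  brown solid: 302 × 3/16 = 56.625
  brown white-spotted: 302 × 1/16 = 18.875
χ² = Σ (O − E)² / E
  black solid: (172 − 169.875)² / 169.875 = 0.0266
  black white-spotted: (56 − 56.625)² / 56.625 = 0.0069
  brown solid: (56 − 56.625)² / 56.625 = 0.0069
  brown white-spotted: (18 − 18.875)² / 18.875 = 0.0406
χ² = 0.0266 + 0.0069 + 0.0069 + 0.0406 = 0.081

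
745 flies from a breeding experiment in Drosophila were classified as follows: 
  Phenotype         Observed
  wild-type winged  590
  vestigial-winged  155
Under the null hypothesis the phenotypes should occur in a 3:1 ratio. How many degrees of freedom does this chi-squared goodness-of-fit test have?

A goodness-of-fit test with 2 phenotype classes has df = 2 − 1 = 1.

1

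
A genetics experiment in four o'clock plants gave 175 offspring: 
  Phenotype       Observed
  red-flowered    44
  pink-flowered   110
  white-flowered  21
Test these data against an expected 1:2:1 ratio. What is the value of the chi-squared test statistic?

Expected counts for N = 175 under a 1:2:1 ratio (total parts = 4):
  red-flowered: 175 × 1/4 = 43.75
  pink-flowered: 175 × 2/4 = 87.5
  white-flowered: 175 × 1/4 = 43.75
χ² = Σ (O − E)² / E
  red-flowered: (44 − 43.75)² / 43.75 = 0.0014
  pink-flowered: (110 − 87.5)² / 87.5 = 5.7857
  white-flowered: (21 − 43.75)² / 43.75 = 11.8300
χ² = 0.0014 + 5.7857 + 11.8300 = 17.6171 ≈ 17.617

17.617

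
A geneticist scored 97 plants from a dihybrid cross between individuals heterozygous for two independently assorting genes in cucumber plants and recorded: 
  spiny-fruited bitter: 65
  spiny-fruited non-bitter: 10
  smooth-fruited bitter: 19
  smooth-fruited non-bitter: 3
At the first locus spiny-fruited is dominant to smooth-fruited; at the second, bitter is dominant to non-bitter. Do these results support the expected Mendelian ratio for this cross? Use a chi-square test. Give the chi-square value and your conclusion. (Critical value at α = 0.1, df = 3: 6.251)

7.266; not consistent

A dihybrid F₂ with independent assortment and complete dominance at both loci gives a 9:3:3:1 phenotypic ratio.
Under the 9:3:3:1 hypothesis (Σ ratio = 16, N = 97):
  spiny-fruited bitter: 97 × 9/16 = 54.5625
  spiny-fruited non-bitter: 97 × 3/16 = 18.1875
  smooth-fruited bitter: 97 × 3/16 = 18.1875
  smooth-fruited non-bitter: 97 × 1/16 = 6.0625
χ² = Σ (O − E)² / E
  spiny-fruited bitter: (65 − 54.5625)² / 54.5625 = 1.9966
  spiny-fruited non-bitter: (10 − 18.1875)² / 18.1875 = 3.6858
  smooth-fruited bitter: (19 − 18.1875)² / 18.1875 = 0.0363
  smooth-fruited non-bitter: (3 − 6.0625)² / 6.0625 = 1.5470
χ² = 1.9966 + 3.6858 + 0.0363 + 1.5470 = 7.2657 ≈ 7.266
Degrees of freedom = 4 − 1 = 3; critical value at α = 0.1 is 6.251.
Since 7.266 > 6.251, we reject the null hypothesis — the data do not fit the 9:3:3:1 ratio.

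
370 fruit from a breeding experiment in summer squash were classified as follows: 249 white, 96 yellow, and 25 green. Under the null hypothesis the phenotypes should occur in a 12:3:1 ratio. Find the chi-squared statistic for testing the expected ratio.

Total ratio parts = 16. Expected numbers out of 370:
  white: 370 × 12/16 = 277.5
  yellow: 370 × 3/16 = 69.375
  green: 370 × 1/16 = 23.125
χ² = Σ (O − E)² / E
  white: (249 − 277.5)² / 277.5 = 2.9270
  yellow: (96 − 69.375)² / 69.375 = 10.2182
  green: (25 − 23.125)² / 23.125 = 0.1520
χ² = 2.9270 + 10.2182 + 0.1520 = 13.2972 ≈ 13.297

13.297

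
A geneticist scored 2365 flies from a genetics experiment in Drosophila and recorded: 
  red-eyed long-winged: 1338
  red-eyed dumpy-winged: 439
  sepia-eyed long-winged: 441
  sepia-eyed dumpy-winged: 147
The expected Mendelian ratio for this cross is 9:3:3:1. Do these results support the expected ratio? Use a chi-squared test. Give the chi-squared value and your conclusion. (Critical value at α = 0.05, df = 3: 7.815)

Under the 9:3:3:1 hypothesis (Σ ratio = 16, N = 2365):
  red-eyed long-winged: 2365 × 9/16 = 1330.3125
  red-eyed dumpy-winged: 2365 × 3/16 = 443.4375
  sepia-eyed long-winged: 2365 × 3/16 = 443.4375
  sepia-eyed dumpy-winged: 2365 × 1/16 = 147.8125
χ² = Σ (O − E)² / E
  red-eyed long-winged: (1338 − 1330.3125)² / 1330.3125 = 0.0444
  red-eyed dumpy-winged: (439 − 443.4375)² / 443.4375 = 0.0444
  sepia-eyed long-winged: (441 − 443.4375)² / 443.4375 = 0.0134
  sepia-eyed dumpy-winged: (147 − 147.8125)² / 147.8125 = 0.0045
χ² = 0.0444 + 0.0444 + 0.0134 + 0.0045 = 0.1067 ≈ 0.107
Degrees of freedom = 4 − 1 = 3; critical value at α = 0.05 is 7.815.
Since 0.107 < 7.815, we fail to reject the null hypothesis — the data are consistent with the 9:3:3:1 ratio.

0.107; consistent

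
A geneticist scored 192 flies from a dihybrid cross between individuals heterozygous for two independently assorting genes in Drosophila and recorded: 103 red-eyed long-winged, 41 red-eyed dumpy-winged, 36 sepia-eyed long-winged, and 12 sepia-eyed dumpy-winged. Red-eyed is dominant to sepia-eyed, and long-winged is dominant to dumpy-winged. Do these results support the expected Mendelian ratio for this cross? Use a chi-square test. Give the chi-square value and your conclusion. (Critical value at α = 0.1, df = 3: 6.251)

A dihybrid F₂ with independent assortment and complete dominance at both loci gives a 9:3:3:1 phenotypic ratio.
Under the 9:3:3:1 hypothesis (Σ ratio = 16, N = 192):
  red-eyed long-winged: 192 × 9/16 = 108
  red-eyed dumpy-winged: 192 × 3/16 = 36
  sepia-eyed long-winged: 192 × 3/16 = 36
  sepia-eyed dumpy-winged: 192 × 1/16 = 12
χ² = Σ (O − E)² / E
  red-eyed long-winged: (103 − 108)² / 108 = 0.2315
  red-eyed dumpy-winged: (41 − 36)² / 36 = 0.6944
  sepia-eyed long-winged: (36 − 36)² / 36 = 0.0000
  sepia-eyed dumpy-winged: (12 − 12)² / 12 = 0.0000
χ² = 0.2315 + 0.6944 + 0.0000 + 0.0000 = 0.9259 ≈ 0.926
Degrees of freedom = 4 − 1 = 3; critical value at α = 0.1 is 6.251.
Since 0.926 < 6.251, we fail to reject the null hypothesis — the data are consistent with the 9:3:3:1 ratio.

0.926; consistent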